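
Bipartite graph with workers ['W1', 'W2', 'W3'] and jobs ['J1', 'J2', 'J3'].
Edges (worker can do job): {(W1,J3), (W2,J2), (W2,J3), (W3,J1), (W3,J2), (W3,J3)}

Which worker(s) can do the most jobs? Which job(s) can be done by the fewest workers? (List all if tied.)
Most versatile: W3 (3 jobs); Least covered: J1 (1 workers)

Worker degrees (jobs they can do): W1:1, W2:2, W3:3
Job degrees (workers who can do it): J1:1, J2:2, J3:3

Maximum worker degree is 3, achieved by: W3
Minimum job degree is 1, achieved by: J1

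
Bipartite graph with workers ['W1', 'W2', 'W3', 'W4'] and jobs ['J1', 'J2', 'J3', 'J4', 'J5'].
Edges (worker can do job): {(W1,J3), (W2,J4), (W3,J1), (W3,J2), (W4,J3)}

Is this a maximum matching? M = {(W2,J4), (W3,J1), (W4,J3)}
Yes, size 3 is maximum

Proposed matching has size 3.
Maximum matching size for this graph: 3.

This is a maximum matching.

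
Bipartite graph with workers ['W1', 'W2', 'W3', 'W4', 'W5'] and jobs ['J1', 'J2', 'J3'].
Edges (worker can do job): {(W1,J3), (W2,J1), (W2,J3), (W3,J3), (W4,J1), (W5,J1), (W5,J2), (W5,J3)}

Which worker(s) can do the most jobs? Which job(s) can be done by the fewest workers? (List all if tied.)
Most versatile: W5 (3 jobs); Least covered: J2 (1 workers)

Worker degrees (jobs they can do): W1:1, W2:2, W3:1, W4:1, W5:3
Job degrees (workers who can do it): J1:3, J2:1, J3:4

Maximum worker degree is 3, achieved by: W5
Minimum job degree is 1, achieved by: J2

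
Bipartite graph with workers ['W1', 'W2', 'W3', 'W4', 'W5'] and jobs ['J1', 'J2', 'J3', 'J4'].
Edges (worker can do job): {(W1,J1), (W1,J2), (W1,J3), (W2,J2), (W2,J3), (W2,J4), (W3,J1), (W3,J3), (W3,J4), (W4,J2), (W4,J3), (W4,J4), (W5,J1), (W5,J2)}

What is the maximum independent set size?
Maximum independent set = 5

By König's theorem:
- Min vertex cover = Max matching = 4
- Max independent set = Total vertices - Min vertex cover
- Max independent set = 9 - 4 = 5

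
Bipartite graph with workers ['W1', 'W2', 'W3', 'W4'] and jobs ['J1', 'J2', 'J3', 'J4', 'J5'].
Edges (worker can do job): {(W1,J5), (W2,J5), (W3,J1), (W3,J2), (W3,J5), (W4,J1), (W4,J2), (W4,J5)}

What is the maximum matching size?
Maximum matching size = 3

Maximum matching: {(W1,J5), (W3,J2), (W4,J1)}
Size: 3

This assigns 3 workers to 3 distinct jobs.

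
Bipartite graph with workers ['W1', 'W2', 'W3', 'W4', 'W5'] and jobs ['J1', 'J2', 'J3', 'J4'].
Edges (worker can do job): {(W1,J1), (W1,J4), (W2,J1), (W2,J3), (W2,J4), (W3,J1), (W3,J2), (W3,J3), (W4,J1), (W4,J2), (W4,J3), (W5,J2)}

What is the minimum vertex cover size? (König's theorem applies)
Minimum vertex cover size = 4

By König's theorem: in bipartite graphs,
min vertex cover = max matching = 4

Maximum matching has size 4, so minimum vertex cover also has size 4.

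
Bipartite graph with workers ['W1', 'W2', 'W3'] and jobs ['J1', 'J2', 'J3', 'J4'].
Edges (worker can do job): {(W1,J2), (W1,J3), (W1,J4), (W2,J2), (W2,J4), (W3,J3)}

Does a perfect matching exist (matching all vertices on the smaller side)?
Yes, perfect matching exists (size 3)

Perfect matching: {(W1,J2), (W2,J4), (W3,J3)}
All 3 vertices on the smaller side are matched.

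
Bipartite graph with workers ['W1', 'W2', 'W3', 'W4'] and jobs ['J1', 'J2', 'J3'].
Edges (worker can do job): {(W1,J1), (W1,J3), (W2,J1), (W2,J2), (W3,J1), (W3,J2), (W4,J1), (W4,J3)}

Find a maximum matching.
Matching: {(W1,J3), (W3,J2), (W4,J1)}

Maximum matching (size 3):
  W1 → J3
  W3 → J2
  W4 → J1

Each worker is assigned to at most one job, and each job to at most one worker.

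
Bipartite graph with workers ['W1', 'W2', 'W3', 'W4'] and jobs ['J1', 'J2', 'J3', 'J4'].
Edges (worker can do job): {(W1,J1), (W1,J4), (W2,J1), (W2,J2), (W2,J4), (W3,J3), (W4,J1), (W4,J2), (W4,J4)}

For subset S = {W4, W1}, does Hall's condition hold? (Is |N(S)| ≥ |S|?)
Yes: |N(S)| = 3, |S| = 2

Subset S = {W4, W1}
Neighbors N(S) = {J1, J2, J4}

|N(S)| = 3, |S| = 2
Hall's condition: |N(S)| ≥ |S| is satisfied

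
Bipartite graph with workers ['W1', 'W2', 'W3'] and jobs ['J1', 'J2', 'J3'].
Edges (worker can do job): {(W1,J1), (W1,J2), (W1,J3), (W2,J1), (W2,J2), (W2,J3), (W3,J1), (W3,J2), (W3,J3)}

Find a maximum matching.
Matching: {(W1,J2), (W2,J3), (W3,J1)}

Maximum matching (size 3):
  W1 → J2
  W2 → J3
  W3 → J1

Each worker is assigned to at most one job, and each job to at most one worker.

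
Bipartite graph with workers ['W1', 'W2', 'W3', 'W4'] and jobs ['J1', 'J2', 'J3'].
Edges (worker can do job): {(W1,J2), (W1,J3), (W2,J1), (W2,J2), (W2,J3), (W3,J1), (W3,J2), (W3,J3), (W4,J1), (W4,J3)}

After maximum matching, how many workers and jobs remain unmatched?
Unmatched: 1 workers, 0 jobs

Maximum matching size: 3
Workers: 4 total, 3 matched, 1 unmatched
Jobs: 3 total, 3 matched, 0 unmatched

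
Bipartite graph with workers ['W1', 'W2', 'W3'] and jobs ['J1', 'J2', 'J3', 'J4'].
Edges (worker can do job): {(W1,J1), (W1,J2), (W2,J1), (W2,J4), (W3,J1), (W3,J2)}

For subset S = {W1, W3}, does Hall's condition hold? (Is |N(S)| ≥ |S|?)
Yes: |N(S)| = 2, |S| = 2

Subset S = {W1, W3}
Neighbors N(S) = {J1, J2}

|N(S)| = 2, |S| = 2
Hall's condition: |N(S)| ≥ |S| is satisfied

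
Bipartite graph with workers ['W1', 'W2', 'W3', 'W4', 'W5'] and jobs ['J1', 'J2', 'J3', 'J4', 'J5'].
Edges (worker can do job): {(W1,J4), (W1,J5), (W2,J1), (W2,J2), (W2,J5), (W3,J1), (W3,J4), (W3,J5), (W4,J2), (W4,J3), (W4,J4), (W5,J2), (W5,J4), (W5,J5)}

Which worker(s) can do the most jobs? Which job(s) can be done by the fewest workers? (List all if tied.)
Most versatile: W2, W3, W4, W5 (3 jobs); Least covered: J3 (1 workers)

Worker degrees (jobs they can do): W1:2, W2:3, W3:3, W4:3, W5:3
Job degrees (workers who can do it): J1:2, J2:3, J3:1, J4:4, J5:4

Maximum worker degree is 3, achieved by: W2, W3, W4, W5
Minimum job degree is 1, achieved by: J3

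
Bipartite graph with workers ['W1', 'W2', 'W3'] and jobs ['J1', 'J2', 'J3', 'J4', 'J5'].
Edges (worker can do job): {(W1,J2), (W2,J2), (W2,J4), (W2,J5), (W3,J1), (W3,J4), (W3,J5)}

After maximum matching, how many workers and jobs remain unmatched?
Unmatched: 0 workers, 2 jobs

Maximum matching size: 3
Workers: 3 total, 3 matched, 0 unmatched
Jobs: 5 total, 3 matched, 2 unmatched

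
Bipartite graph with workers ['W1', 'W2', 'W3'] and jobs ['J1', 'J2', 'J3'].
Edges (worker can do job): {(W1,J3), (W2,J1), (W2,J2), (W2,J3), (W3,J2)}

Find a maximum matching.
Matching: {(W1,J3), (W2,J1), (W3,J2)}

Maximum matching (size 3):
  W1 → J3
  W2 → J1
  W3 → J2

Each worker is assigned to at most one job, and each job to at most one worker.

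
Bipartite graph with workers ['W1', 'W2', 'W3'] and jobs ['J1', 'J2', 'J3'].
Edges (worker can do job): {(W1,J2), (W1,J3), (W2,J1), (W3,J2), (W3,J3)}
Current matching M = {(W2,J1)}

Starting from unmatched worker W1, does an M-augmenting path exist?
Yes: W1 → J3

An M-augmenting path alternates non-matching / matching edges, starting and ending at unmatched vertices.
Path: W1 → J3
(J3 is unmatched in M, so the path is augmenting.)
Flipping edges along this path would increase |M| from 1 to 2.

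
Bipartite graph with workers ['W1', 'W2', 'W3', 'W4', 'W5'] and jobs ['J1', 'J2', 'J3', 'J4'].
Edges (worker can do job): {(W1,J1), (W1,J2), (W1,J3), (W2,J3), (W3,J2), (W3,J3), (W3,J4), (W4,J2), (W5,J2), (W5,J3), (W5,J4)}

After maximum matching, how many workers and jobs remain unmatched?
Unmatched: 1 workers, 0 jobs

Maximum matching size: 4
Workers: 5 total, 4 matched, 1 unmatched
Jobs: 4 total, 4 matched, 0 unmatched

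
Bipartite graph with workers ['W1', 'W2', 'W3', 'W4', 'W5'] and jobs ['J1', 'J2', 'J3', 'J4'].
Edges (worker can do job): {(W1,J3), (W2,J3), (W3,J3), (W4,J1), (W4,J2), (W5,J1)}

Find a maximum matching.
Matching: {(W3,J3), (W4,J2), (W5,J1)}

Maximum matching (size 3):
  W3 → J3
  W4 → J2
  W5 → J1

Each worker is assigned to at most one job, and each job to at most one worker.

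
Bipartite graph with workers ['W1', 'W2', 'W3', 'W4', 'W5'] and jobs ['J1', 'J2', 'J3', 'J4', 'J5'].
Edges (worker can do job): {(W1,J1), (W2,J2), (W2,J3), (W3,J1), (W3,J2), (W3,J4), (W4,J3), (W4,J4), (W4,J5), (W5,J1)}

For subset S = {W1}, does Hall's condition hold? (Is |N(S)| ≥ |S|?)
Yes: |N(S)| = 1, |S| = 1

Subset S = {W1}
Neighbors N(S) = {J1}

|N(S)| = 1, |S| = 1
Hall's condition: |N(S)| ≥ |S| is satisfied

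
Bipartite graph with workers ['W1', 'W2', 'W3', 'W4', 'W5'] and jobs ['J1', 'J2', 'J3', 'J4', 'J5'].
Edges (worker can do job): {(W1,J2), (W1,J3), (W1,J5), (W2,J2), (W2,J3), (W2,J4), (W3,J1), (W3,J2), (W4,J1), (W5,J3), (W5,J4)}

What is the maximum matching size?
Maximum matching size = 5

Maximum matching: {(W1,J5), (W2,J3), (W3,J2), (W4,J1), (W5,J4)}
Size: 5

This assigns 5 workers to 5 distinct jobs.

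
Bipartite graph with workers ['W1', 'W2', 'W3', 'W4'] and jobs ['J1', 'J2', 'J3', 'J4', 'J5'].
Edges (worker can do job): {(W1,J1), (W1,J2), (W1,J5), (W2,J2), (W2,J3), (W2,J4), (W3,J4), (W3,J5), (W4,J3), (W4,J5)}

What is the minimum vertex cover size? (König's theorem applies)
Minimum vertex cover size = 4

By König's theorem: in bipartite graphs,
min vertex cover = max matching = 4

Maximum matching has size 4, so minimum vertex cover also has size 4.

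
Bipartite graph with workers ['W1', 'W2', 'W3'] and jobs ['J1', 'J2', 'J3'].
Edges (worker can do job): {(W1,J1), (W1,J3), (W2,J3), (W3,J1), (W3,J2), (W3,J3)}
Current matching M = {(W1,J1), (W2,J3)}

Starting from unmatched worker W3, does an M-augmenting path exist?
Yes: W3 → J2

An M-augmenting path alternates non-matching / matching edges, starting and ending at unmatched vertices.
Path: W3 → J2
(J2 is unmatched in M, so the path is augmenting.)
Flipping edges along this path would increase |M| from 2 to 3.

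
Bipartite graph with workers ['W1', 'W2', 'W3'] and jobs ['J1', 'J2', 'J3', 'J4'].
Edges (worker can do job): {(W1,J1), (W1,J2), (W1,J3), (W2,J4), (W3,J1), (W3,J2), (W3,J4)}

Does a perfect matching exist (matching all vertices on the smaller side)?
Yes, perfect matching exists (size 3)

Perfect matching: {(W1,J3), (W2,J4), (W3,J2)}
All 3 vertices on the smaller side are matched.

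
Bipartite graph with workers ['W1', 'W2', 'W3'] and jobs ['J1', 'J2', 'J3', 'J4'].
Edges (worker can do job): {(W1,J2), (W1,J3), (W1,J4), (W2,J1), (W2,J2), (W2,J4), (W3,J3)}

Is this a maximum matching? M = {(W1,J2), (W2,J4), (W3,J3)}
Yes, size 3 is maximum

Proposed matching has size 3.
Maximum matching size for this graph: 3.

This is a maximum matching.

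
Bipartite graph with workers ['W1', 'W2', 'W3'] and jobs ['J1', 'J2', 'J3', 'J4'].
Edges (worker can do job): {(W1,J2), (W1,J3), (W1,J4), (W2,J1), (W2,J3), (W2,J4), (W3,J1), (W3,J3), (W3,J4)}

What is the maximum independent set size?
Maximum independent set = 4

By König's theorem:
- Min vertex cover = Max matching = 3
- Max independent set = Total vertices - Min vertex cover
- Max independent set = 7 - 3 = 4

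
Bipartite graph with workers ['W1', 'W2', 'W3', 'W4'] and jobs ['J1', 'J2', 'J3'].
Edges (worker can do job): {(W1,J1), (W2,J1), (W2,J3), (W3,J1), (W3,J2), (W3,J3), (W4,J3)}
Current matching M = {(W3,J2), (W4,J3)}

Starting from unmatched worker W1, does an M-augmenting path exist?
Yes: W1 → J1

An M-augmenting path alternates non-matching / matching edges, starting and ending at unmatched vertices.
Path: W1 → J1
(J1 is unmatched in M, so the path is augmenting.)
Flipping edges along this path would increase |M| from 2 to 3.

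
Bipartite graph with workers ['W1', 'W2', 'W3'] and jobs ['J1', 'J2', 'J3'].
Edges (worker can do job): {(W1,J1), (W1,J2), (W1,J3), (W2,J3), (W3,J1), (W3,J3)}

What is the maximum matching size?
Maximum matching size = 3

Maximum matching: {(W1,J2), (W2,J3), (W3,J1)}
Size: 3

This assigns 3 workers to 3 distinct jobs.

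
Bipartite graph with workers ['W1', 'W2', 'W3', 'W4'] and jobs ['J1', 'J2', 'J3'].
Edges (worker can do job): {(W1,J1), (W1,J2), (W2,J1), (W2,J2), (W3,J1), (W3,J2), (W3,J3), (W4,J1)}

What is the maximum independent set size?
Maximum independent set = 4

By König's theorem:
- Min vertex cover = Max matching = 3
- Max independent set = Total vertices - Min vertex cover
- Max independent set = 7 - 3 = 4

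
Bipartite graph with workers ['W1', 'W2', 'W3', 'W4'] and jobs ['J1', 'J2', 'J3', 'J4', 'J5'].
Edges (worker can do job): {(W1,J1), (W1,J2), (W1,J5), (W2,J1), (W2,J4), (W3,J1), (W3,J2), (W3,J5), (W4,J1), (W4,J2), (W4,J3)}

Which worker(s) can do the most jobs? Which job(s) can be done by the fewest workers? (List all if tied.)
Most versatile: W1, W3, W4 (3 jobs); Least covered: J3, J4 (1 workers)

Worker degrees (jobs they can do): W1:3, W2:2, W3:3, W4:3
Job degrees (workers who can do it): J1:4, J2:3, J3:1, J4:1, J5:2

Maximum worker degree is 3, achieved by: W1, W3, W4
Minimum job degree is 1, achieved by: J3, J4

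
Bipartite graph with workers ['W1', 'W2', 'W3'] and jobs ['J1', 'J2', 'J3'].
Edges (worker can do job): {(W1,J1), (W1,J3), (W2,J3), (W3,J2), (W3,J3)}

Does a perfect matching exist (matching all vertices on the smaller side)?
Yes, perfect matching exists (size 3)

Perfect matching: {(W1,J1), (W2,J3), (W3,J2)}
All 3 vertices on the smaller side are matched.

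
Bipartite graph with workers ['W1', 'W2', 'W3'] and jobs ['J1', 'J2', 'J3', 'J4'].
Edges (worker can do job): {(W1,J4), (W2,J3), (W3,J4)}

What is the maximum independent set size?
Maximum independent set = 5

By König's theorem:
- Min vertex cover = Max matching = 2
- Max independent set = Total vertices - Min vertex cover
- Max independent set = 7 - 2 = 5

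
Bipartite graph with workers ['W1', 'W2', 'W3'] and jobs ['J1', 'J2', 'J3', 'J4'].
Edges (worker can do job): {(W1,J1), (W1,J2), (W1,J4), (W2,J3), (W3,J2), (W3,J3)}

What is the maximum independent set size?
Maximum independent set = 4

By König's theorem:
- Min vertex cover = Max matching = 3
- Max independent set = Total vertices - Min vertex cover
- Max independent set = 7 - 3 = 4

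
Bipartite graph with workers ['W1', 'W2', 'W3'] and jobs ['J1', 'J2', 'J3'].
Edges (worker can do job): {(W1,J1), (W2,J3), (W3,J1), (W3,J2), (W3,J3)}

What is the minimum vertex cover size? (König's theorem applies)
Minimum vertex cover size = 3

By König's theorem: in bipartite graphs,
min vertex cover = max matching = 3

Maximum matching has size 3, so minimum vertex cover also has size 3.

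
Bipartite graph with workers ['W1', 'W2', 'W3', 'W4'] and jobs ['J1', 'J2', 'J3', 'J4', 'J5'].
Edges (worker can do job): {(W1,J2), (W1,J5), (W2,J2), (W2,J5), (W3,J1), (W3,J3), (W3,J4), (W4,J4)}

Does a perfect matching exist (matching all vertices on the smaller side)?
Yes, perfect matching exists (size 4)

Perfect matching: {(W1,J2), (W2,J5), (W3,J1), (W4,J4)}
All 4 vertices on the smaller side are matched.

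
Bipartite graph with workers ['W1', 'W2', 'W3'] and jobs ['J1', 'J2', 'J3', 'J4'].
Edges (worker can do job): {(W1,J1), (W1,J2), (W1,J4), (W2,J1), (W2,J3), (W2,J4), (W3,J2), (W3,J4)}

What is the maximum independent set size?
Maximum independent set = 4

By König's theorem:
- Min vertex cover = Max matching = 3
- Max independent set = Total vertices - Min vertex cover
- Max independent set = 7 - 3 = 4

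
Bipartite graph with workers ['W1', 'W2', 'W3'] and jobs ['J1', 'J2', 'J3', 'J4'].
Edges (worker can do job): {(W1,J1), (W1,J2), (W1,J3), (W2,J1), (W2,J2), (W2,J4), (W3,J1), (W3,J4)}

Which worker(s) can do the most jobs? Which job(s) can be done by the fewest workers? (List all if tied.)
Most versatile: W1, W2 (3 jobs); Least covered: J3 (1 workers)

Worker degrees (jobs they can do): W1:3, W2:3, W3:2
Job degrees (workers who can do it): J1:3, J2:2, J3:1, J4:2

Maximum worker degree is 3, achieved by: W1, W2
Minimum job degree is 1, achieved by: J3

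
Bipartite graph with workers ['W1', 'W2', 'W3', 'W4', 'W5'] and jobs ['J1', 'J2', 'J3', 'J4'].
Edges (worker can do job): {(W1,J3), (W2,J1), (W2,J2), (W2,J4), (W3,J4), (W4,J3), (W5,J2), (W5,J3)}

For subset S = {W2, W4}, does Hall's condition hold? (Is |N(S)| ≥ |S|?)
Yes: |N(S)| = 4, |S| = 2

Subset S = {W2, W4}
Neighbors N(S) = {J1, J2, J3, J4}

|N(S)| = 4, |S| = 2
Hall's condition: |N(S)| ≥ |S| is satisfied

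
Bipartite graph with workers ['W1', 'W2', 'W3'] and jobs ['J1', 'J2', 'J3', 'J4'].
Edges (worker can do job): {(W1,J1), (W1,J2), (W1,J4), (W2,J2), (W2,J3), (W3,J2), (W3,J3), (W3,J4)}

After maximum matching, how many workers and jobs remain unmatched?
Unmatched: 0 workers, 1 jobs

Maximum matching size: 3
Workers: 3 total, 3 matched, 0 unmatched
Jobs: 4 total, 3 matched, 1 unmatched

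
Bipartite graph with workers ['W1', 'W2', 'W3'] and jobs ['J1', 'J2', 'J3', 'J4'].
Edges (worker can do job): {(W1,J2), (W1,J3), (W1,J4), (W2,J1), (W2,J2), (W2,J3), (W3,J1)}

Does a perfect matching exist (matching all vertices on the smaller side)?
Yes, perfect matching exists (size 3)

Perfect matching: {(W1,J3), (W2,J2), (W3,J1)}
All 3 vertices on the smaller side are matched.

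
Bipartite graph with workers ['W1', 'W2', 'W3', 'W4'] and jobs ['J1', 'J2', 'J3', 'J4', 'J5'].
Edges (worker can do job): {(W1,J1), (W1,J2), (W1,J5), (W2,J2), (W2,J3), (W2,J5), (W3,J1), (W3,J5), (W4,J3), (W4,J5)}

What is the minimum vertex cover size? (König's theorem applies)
Minimum vertex cover size = 4

By König's theorem: in bipartite graphs,
min vertex cover = max matching = 4

Maximum matching has size 4, so minimum vertex cover also has size 4.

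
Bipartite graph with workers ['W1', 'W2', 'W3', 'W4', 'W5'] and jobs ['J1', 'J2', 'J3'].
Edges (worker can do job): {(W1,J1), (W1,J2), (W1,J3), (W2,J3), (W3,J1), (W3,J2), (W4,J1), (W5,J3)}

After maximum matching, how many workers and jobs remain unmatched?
Unmatched: 2 workers, 0 jobs

Maximum matching size: 3
Workers: 5 total, 3 matched, 2 unmatched
Jobs: 3 total, 3 matched, 0 unmatched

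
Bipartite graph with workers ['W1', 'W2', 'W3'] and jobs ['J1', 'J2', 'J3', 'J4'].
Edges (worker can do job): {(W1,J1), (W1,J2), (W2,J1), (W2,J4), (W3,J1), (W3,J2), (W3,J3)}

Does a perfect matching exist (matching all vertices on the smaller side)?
Yes, perfect matching exists (size 3)

Perfect matching: {(W1,J1), (W2,J4), (W3,J2)}
All 3 vertices on the smaller side are matched.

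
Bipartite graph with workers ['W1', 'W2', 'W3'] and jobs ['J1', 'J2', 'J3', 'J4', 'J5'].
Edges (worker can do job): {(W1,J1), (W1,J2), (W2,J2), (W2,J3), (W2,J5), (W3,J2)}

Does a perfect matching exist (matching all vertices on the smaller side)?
Yes, perfect matching exists (size 3)

Perfect matching: {(W1,J1), (W2,J5), (W3,J2)}
All 3 vertices on the smaller side are matched.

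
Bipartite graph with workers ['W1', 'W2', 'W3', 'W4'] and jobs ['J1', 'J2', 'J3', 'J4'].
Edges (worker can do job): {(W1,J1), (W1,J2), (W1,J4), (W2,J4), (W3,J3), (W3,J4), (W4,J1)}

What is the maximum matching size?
Maximum matching size = 4

Maximum matching: {(W1,J2), (W2,J4), (W3,J3), (W4,J1)}
Size: 4

This assigns 4 workers to 4 distinct jobs.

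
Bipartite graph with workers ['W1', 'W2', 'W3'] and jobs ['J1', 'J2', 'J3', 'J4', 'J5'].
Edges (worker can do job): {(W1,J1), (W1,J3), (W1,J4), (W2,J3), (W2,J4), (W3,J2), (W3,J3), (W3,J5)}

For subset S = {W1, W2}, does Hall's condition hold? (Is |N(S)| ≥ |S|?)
Yes: |N(S)| = 3, |S| = 2

Subset S = {W1, W2}
Neighbors N(S) = {J1, J3, J4}

|N(S)| = 3, |S| = 2
Hall's condition: |N(S)| ≥ |S| is satisfied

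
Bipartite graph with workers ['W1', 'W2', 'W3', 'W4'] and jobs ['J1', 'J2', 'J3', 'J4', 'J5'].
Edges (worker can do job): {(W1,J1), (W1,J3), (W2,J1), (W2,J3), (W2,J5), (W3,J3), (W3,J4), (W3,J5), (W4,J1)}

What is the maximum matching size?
Maximum matching size = 4

Maximum matching: {(W1,J3), (W2,J5), (W3,J4), (W4,J1)}
Size: 4

This assigns 4 workers to 4 distinct jobs.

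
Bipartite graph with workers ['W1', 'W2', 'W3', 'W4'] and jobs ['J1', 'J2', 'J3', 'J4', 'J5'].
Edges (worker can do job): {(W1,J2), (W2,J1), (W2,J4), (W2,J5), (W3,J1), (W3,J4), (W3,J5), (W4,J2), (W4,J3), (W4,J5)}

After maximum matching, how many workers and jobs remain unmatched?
Unmatched: 0 workers, 1 jobs

Maximum matching size: 4
Workers: 4 total, 4 matched, 0 unmatched
Jobs: 5 total, 4 matched, 1 unmatched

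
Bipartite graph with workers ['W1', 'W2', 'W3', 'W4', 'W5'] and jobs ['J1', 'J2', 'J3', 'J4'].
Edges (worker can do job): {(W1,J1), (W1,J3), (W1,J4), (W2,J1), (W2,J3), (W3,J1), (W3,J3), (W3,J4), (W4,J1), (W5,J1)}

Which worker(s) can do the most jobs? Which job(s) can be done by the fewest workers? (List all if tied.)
Most versatile: W1, W3 (3 jobs); Least covered: J2 (0 workers)

Worker degrees (jobs they can do): W1:3, W2:2, W3:3, W4:1, W5:1
Job degrees (workers who can do it): J1:5, J2:0, J3:3, J4:2

Maximum worker degree is 3, achieved by: W1, W3
Minimum job degree is 0, achieved by: J2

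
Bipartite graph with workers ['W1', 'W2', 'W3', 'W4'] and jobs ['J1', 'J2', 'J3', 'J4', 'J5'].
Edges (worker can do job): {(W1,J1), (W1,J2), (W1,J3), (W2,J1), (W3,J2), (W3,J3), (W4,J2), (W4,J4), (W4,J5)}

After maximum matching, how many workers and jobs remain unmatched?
Unmatched: 0 workers, 1 jobs

Maximum matching size: 4
Workers: 4 total, 4 matched, 0 unmatched
Jobs: 5 total, 4 matched, 1 unmatched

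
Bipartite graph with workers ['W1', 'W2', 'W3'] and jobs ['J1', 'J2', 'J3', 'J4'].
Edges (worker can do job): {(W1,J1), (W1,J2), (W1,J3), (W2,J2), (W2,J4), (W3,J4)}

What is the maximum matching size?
Maximum matching size = 3

Maximum matching: {(W1,J1), (W2,J2), (W3,J4)}
Size: 3

This assigns 3 workers to 3 distinct jobs.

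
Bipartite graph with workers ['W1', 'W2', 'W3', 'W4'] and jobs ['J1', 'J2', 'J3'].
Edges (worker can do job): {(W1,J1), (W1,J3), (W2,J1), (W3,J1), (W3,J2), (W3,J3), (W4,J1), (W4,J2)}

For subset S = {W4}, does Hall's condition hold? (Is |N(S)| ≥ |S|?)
Yes: |N(S)| = 2, |S| = 1

Subset S = {W4}
Neighbors N(S) = {J1, J2}

|N(S)| = 2, |S| = 1
Hall's condition: |N(S)| ≥ |S| is satisfied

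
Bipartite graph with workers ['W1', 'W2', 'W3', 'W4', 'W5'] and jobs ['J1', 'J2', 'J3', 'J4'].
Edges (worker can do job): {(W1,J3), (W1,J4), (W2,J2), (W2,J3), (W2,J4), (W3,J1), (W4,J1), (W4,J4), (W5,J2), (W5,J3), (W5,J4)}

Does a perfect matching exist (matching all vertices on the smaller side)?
Yes, perfect matching exists (size 4)

Perfect matching: {(W1,J3), (W2,J2), (W3,J1), (W5,J4)}
All 4 vertices on the smaller side are matched.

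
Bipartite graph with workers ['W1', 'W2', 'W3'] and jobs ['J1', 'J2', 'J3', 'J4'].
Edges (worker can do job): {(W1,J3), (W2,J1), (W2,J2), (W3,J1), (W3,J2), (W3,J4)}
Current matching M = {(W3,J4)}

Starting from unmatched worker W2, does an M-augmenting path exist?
Yes: W2 → J2

An M-augmenting path alternates non-matching / matching edges, starting and ending at unmatched vertices.
Path: W2 → J2
(J2 is unmatched in M, so the path is augmenting.)
Flipping edges along this path would increase |M| from 1 to 2.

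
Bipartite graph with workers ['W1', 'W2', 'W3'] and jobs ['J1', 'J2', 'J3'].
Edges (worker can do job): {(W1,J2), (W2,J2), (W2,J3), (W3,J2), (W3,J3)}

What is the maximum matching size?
Maximum matching size = 2

Maximum matching: {(W2,J3), (W3,J2)}
Size: 2

This assigns 2 workers to 2 distinct jobs.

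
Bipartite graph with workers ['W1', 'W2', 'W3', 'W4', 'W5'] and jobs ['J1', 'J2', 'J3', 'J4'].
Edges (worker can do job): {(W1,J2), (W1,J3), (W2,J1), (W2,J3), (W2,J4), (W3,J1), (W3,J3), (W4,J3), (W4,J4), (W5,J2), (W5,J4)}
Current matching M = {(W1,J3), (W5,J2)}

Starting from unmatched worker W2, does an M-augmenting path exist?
Yes: W2 → J1

An M-augmenting path alternates non-matching / matching edges, starting and ending at unmatched vertices.
Path: W2 → J1
(J1 is unmatched in M, so the path is augmenting.)
Flipping edges along this path would increase |M| from 2 to 3.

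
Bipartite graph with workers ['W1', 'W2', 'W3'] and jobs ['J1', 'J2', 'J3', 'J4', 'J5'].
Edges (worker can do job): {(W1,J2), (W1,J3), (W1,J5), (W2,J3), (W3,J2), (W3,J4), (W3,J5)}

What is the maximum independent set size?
Maximum independent set = 5

By König's theorem:
- Min vertex cover = Max matching = 3
- Max independent set = Total vertices - Min vertex cover
- Max independent set = 8 - 3 = 5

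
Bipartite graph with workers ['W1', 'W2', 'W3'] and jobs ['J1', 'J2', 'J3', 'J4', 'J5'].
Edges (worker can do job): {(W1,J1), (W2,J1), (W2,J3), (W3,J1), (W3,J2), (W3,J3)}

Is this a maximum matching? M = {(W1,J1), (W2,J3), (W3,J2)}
Yes, size 3 is maximum

Proposed matching has size 3.
Maximum matching size for this graph: 3.

This is a maximum matching.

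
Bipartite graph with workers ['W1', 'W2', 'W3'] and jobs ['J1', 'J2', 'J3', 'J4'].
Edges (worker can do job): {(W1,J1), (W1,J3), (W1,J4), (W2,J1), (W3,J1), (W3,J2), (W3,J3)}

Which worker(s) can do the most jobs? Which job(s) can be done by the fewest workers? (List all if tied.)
Most versatile: W1, W3 (3 jobs); Least covered: J2, J4 (1 workers)

Worker degrees (jobs they can do): W1:3, W2:1, W3:3
Job degrees (workers who can do it): J1:3, J2:1, J3:2, J4:1

Maximum worker degree is 3, achieved by: W1, W3
Minimum job degree is 1, achieved by: J2, J4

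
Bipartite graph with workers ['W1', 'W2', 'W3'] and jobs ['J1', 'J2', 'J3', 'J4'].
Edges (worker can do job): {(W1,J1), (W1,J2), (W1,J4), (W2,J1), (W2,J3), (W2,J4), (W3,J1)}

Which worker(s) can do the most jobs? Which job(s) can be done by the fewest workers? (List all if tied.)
Most versatile: W1, W2 (3 jobs); Least covered: J2, J3 (1 workers)

Worker degrees (jobs they can do): W1:3, W2:3, W3:1
Job degrees (workers who can do it): J1:3, J2:1, J3:1, J4:2

Maximum worker degree is 3, achieved by: W1, W2
Minimum job degree is 1, achieved by: J2, J3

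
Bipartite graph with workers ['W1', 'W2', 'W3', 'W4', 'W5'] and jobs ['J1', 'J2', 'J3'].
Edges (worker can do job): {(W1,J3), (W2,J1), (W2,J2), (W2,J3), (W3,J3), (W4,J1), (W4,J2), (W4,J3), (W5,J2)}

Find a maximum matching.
Matching: {(W3,J3), (W4,J1), (W5,J2)}

Maximum matching (size 3):
  W3 → J3
  W4 → J1
  W5 → J2

Each worker is assigned to at most one job, and each job to at most one worker.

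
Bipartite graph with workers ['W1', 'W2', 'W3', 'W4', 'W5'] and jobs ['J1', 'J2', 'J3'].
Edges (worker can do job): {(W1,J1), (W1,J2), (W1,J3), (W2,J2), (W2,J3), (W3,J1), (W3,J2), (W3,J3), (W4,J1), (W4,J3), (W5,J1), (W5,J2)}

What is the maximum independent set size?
Maximum independent set = 5

By König's theorem:
- Min vertex cover = Max matching = 3
- Max independent set = Total vertices - Min vertex cover
- Max independent set = 8 - 3 = 5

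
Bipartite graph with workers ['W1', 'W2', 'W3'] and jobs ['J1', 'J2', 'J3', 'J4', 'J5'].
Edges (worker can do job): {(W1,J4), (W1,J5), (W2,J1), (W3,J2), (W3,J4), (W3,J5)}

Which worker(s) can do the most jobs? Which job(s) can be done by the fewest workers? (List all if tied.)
Most versatile: W3 (3 jobs); Least covered: J3 (0 workers)

Worker degrees (jobs they can do): W1:2, W2:1, W3:3
Job degrees (workers who can do it): J1:1, J2:1, J3:0, J4:2, J5:2

Maximum worker degree is 3, achieved by: W3
Minimum job degree is 0, achieved by: J3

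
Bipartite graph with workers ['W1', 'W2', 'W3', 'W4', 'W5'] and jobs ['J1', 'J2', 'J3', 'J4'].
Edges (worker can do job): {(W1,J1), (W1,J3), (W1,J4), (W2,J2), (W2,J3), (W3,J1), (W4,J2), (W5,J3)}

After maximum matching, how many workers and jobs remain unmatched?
Unmatched: 1 workers, 0 jobs

Maximum matching size: 4
Workers: 5 total, 4 matched, 1 unmatched
Jobs: 4 total, 4 matched, 0 unmatched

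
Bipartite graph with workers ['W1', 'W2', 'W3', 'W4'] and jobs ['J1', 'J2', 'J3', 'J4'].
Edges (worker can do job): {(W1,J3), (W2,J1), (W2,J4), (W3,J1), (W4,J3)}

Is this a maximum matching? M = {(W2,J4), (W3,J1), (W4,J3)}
Yes, size 3 is maximum

Proposed matching has size 3.
Maximum matching size for this graph: 3.

This is a maximum matching.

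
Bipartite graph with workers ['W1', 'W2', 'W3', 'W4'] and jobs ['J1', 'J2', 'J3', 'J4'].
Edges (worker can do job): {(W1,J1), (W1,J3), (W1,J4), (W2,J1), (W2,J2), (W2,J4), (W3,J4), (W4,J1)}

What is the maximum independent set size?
Maximum independent set = 4

By König's theorem:
- Min vertex cover = Max matching = 4
- Max independent set = Total vertices - Min vertex cover
- Max independent set = 8 - 4 = 4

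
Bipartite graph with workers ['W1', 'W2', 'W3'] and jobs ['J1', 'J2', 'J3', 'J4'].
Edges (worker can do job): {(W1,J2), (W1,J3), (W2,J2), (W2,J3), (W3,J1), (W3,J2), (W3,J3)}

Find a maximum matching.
Matching: {(W1,J2), (W2,J3), (W3,J1)}

Maximum matching (size 3):
  W1 → J2
  W2 → J3
  W3 → J1

Each worker is assigned to at most one job, and each job to at most one worker.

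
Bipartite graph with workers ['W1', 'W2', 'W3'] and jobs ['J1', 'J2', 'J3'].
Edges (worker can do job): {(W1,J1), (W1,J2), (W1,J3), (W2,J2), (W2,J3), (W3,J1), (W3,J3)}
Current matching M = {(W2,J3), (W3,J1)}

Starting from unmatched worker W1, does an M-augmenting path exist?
Yes: W1 → J2

An M-augmenting path alternates non-matching / matching edges, starting and ending at unmatched vertices.
Path: W1 → J2
(J2 is unmatched in M, so the path is augmenting.)
Flipping edges along this path would increase |M| from 2 to 3.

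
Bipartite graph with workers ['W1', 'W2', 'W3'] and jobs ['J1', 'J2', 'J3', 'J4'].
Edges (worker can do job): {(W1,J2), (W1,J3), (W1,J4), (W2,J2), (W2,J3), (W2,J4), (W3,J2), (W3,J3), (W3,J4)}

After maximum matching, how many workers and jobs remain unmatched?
Unmatched: 0 workers, 1 jobs

Maximum matching size: 3
Workers: 3 total, 3 matched, 0 unmatched
Jobs: 4 total, 3 matched, 1 unmatched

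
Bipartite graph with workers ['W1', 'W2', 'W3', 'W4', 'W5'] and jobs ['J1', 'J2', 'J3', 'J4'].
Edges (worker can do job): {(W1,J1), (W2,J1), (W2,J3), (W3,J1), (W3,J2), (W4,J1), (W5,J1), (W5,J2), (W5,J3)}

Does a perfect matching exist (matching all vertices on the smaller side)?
No, maximum matching has size 3 < 4

Maximum matching has size 3, need 4 for perfect matching.
Unmatched workers: ['W1', 'W2']
Unmatched jobs: ['J4']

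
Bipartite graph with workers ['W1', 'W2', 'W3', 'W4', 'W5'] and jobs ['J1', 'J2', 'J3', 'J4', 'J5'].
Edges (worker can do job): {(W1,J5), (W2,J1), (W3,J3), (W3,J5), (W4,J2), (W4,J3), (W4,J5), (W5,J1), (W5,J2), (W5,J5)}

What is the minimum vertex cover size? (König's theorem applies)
Minimum vertex cover size = 4

By König's theorem: in bipartite graphs,
min vertex cover = max matching = 4

Maximum matching has size 4, so minimum vertex cover also has size 4.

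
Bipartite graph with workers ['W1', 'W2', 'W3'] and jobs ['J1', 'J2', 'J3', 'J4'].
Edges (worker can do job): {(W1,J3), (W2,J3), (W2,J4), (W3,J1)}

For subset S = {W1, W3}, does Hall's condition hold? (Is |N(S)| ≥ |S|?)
Yes: |N(S)| = 2, |S| = 2

Subset S = {W1, W3}
Neighbors N(S) = {J1, J3}

|N(S)| = 2, |S| = 2
Hall's condition: |N(S)| ≥ |S| is satisfied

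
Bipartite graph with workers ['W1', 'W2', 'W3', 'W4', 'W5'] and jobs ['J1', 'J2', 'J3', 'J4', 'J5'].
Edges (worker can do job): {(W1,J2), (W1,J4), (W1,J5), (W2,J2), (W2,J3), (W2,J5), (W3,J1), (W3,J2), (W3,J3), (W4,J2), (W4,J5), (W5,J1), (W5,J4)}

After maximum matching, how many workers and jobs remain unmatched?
Unmatched: 0 workers, 0 jobs

Maximum matching size: 5
Workers: 5 total, 5 matched, 0 unmatched
Jobs: 5 total, 5 matched, 0 unmatched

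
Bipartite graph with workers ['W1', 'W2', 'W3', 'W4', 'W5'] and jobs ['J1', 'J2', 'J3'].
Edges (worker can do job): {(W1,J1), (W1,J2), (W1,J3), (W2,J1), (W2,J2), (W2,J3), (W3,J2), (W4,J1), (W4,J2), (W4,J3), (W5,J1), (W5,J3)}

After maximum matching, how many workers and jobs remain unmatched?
Unmatched: 2 workers, 0 jobs

Maximum matching size: 3
Workers: 5 total, 3 matched, 2 unmatched
Jobs: 3 total, 3 matched, 0 unmatched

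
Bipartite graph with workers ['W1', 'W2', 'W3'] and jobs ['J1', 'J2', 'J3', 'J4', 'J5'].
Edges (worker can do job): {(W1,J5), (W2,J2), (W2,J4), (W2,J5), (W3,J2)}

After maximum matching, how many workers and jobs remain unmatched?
Unmatched: 0 workers, 2 jobs

Maximum matching size: 3
Workers: 3 total, 3 matched, 0 unmatched
Jobs: 5 total, 3 matched, 2 unmatched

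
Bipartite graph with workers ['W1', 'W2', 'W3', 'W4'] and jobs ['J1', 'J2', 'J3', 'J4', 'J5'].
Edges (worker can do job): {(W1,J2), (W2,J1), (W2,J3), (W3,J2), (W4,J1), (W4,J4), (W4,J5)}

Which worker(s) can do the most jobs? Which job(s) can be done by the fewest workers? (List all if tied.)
Most versatile: W4 (3 jobs); Least covered: J3, J4, J5 (1 workers)

Worker degrees (jobs they can do): W1:1, W2:2, W3:1, W4:3
Job degrees (workers who can do it): J1:2, J2:2, J3:1, J4:1, J5:1

Maximum worker degree is 3, achieved by: W4
Minimum job degree is 1, achieved by: J3, J4, J5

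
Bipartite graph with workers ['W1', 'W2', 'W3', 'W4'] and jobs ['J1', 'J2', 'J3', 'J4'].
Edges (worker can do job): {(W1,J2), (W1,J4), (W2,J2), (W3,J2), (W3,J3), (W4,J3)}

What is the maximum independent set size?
Maximum independent set = 5

By König's theorem:
- Min vertex cover = Max matching = 3
- Max independent set = Total vertices - Min vertex cover
- Max independent set = 8 - 3 = 5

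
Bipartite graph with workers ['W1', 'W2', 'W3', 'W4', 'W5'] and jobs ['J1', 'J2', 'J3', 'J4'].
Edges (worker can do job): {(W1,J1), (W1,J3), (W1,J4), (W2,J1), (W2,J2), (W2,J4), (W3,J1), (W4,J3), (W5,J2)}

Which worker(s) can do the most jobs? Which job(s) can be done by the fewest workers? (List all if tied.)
Most versatile: W1, W2 (3 jobs); Least covered: J2, J3, J4 (2 workers)

Worker degrees (jobs they can do): W1:3, W2:3, W3:1, W4:1, W5:1
Job degrees (workers who can do it): J1:3, J2:2, J3:2, J4:2

Maximum worker degree is 3, achieved by: W1, W2
Minimum job degree is 2, achieved by: J2, J3, J4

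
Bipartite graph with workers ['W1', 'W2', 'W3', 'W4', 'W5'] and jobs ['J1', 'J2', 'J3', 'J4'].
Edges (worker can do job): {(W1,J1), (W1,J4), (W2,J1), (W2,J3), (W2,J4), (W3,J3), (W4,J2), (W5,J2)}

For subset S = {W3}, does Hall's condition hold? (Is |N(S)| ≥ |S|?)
Yes: |N(S)| = 1, |S| = 1

Subset S = {W3}
Neighbors N(S) = {J3}

|N(S)| = 1, |S| = 1
Hall's condition: |N(S)| ≥ |S| is satisfied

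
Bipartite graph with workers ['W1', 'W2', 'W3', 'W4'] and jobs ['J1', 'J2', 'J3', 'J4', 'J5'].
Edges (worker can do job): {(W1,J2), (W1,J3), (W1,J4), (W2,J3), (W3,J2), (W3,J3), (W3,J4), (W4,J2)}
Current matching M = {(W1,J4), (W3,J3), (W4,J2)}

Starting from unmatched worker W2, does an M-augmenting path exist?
No augmenting path from W2

Alternating search from W2 reaches jobs: {J2, J3, J4}.
Every reachable job is already matched in M, and following those matched edges back to workers exposes no further unvisited jobs.
No M-augmenting path from W2 exists.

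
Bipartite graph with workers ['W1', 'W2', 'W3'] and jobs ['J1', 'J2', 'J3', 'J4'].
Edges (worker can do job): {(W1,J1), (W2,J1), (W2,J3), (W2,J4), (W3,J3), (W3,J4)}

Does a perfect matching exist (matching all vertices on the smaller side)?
Yes, perfect matching exists (size 3)

Perfect matching: {(W1,J1), (W2,J4), (W3,J3)}
All 3 vertices on the smaller side are matched.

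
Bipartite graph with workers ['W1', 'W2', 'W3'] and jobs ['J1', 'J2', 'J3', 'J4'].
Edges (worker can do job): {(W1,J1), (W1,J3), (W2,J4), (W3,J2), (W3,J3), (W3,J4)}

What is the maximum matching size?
Maximum matching size = 3

Maximum matching: {(W1,J3), (W2,J4), (W3,J2)}
Size: 3

This assigns 3 workers to 3 distinct jobs.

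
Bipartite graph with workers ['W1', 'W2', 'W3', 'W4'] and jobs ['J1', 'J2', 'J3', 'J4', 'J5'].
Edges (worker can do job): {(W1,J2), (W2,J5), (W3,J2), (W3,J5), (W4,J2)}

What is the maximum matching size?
Maximum matching size = 2

Maximum matching: {(W3,J5), (W4,J2)}
Size: 2

This assigns 2 workers to 2 distinct jobs.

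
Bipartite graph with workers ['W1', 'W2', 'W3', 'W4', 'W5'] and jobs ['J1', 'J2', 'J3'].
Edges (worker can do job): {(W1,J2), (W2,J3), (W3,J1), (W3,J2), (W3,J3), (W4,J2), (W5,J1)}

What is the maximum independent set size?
Maximum independent set = 5

By König's theorem:
- Min vertex cover = Max matching = 3
- Max independent set = Total vertices - Min vertex cover
- Max independent set = 8 - 3 = 5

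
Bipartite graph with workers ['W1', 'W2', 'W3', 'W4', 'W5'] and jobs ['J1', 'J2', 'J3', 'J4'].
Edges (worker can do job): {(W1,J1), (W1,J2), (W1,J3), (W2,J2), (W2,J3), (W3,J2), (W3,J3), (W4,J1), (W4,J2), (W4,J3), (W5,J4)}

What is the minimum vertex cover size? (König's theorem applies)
Minimum vertex cover size = 4

By König's theorem: in bipartite graphs,
min vertex cover = max matching = 4

Maximum matching has size 4, so minimum vertex cover also has size 4.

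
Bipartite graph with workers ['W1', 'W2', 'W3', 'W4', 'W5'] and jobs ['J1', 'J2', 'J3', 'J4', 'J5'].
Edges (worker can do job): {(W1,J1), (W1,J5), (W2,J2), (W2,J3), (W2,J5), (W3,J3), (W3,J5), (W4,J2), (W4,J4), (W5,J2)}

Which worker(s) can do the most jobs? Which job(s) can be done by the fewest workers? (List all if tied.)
Most versatile: W2 (3 jobs); Least covered: J1, J4 (1 workers)

Worker degrees (jobs they can do): W1:2, W2:3, W3:2, W4:2, W5:1
Job degrees (workers who can do it): J1:1, J2:3, J3:2, J4:1, J5:3

Maximum worker degree is 3, achieved by: W2
Minimum job degree is 1, achieved by: J1, J4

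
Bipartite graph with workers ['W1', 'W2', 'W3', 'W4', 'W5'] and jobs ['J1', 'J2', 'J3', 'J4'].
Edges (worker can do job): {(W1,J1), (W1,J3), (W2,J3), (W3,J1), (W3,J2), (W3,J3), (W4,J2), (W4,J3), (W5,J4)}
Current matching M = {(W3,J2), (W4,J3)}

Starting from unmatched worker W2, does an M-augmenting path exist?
Yes: W2 → J3 → W4 → J2 → W3 → J1

An M-augmenting path alternates non-matching / matching edges, starting and ending at unmatched vertices.
Path: W2 → J3 → W4 → J2 → W3 → J1
(J1 is unmatched in M, so the path is augmenting.)
Flipping edges along this path would increase |M| from 2 to 3.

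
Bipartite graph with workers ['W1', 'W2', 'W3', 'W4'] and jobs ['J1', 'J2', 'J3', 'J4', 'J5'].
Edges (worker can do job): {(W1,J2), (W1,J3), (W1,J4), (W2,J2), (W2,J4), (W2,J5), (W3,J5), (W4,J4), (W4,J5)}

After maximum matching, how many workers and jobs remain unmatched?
Unmatched: 0 workers, 1 jobs

Maximum matching size: 4
Workers: 4 total, 4 matched, 0 unmatched
Jobs: 5 total, 4 matched, 1 unmatched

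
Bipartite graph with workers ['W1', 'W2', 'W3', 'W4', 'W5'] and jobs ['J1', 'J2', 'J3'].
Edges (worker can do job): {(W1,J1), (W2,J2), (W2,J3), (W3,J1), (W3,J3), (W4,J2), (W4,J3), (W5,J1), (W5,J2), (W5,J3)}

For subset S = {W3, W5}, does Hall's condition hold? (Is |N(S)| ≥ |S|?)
Yes: |N(S)| = 3, |S| = 2

Subset S = {W3, W5}
Neighbors N(S) = {J1, J2, J3}

|N(S)| = 3, |S| = 2
Hall's condition: |N(S)| ≥ |S| is satisfied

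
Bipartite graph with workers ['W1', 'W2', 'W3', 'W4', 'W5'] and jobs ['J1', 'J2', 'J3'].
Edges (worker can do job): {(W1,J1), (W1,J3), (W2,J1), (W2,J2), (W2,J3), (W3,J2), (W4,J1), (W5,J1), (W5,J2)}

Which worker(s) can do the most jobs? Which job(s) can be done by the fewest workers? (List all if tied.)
Most versatile: W2 (3 jobs); Least covered: J3 (2 workers)

Worker degrees (jobs they can do): W1:2, W2:3, W3:1, W4:1, W5:2
Job degrees (workers who can do it): J1:4, J2:3, J3:2

Maximum worker degree is 3, achieved by: W2
Minimum job degree is 2, achieved by: J3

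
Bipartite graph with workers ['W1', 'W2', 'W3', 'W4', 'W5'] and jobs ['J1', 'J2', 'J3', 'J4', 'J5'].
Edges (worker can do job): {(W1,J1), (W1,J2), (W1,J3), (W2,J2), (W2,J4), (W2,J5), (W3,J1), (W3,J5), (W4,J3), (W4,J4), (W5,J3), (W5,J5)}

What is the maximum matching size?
Maximum matching size = 5

Maximum matching: {(W1,J1), (W2,J2), (W3,J5), (W4,J4), (W5,J3)}
Size: 5

This assigns 5 workers to 5 distinct jobs.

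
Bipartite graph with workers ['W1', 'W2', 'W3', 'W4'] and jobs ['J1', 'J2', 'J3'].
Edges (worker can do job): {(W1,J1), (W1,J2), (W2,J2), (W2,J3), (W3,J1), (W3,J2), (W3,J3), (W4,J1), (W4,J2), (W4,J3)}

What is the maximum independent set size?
Maximum independent set = 4

By König's theorem:
- Min vertex cover = Max matching = 3
- Max independent set = Total vertices - Min vertex cover
- Max independent set = 7 - 3 = 4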